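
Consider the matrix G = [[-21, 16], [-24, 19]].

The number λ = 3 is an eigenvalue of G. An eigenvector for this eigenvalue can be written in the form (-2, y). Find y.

We need (G - 3I)v = 0.
G - 3I = [[-24, 16], [-24, 16]].
Row 1: (-24)·-2 + (16)·y = 0
Row 2: (-24)·-2 + (16)·y = 0
Solving gives y = -3.
Check: G·(-2, -3) = (-6, -9) = 3·(-2, -3).

-3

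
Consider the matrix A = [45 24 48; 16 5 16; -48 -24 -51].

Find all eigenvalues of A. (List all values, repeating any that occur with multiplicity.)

The characteristic polynomial is p(λ) = det(λI - A).
Cofactor expansion gives p(λ) = λ^3 + λ^2 - 21λ - 45.
Rational-root test: λ = -3 gives p(-3) = 0.
Factor out (λ + 3): p(λ) = (λ + 3)·(λ^2 - 2λ - 15).
The quadratic factors as (λ + 3)·(λ - 5).
Eigenvalues: -3, -3, 5.

-3, -3, 5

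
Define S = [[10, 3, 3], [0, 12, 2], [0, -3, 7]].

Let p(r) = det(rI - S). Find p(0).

p(0) = det(0·I − S) = det(−S) = (−1)^3·det(S).
det(S) = 900, so p(0) = -900.

-900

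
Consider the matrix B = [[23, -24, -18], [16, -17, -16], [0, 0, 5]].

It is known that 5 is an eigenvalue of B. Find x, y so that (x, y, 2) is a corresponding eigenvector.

We need (B - 5I)v = 0.
B - 5I = [[18, -24, -18], [16, -22, -16], [0, 0, 0]].
Row 1: (18)·x + (-24)·y + (-18)·2 = 0
Row 2: (16)·x + (-22)·y + (-16)·2 = 0
Row 3: (0)·x + (0)·y + (0)·2 = 0
Solving gives x = 2, y = 0.
Check: B·(2, 0, 2) = (10, 0, 10) = 5·(2, 0, 2).

2, 0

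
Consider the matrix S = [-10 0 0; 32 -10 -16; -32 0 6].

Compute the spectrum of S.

-10, -10, 6

Compute the characteristic polynomial p(r) = det(rI - S).
Expanding along the first row, p(r) = r^3 + 14r^2 - 20r - 600.
Rational-root test: r = 6 gives p(6) = 0.
Factor out (r - 6): p(r) = (r - 6)·(r^2 + 20r + 100).
The quadratic factor is (r + 10)^2.
Eigenvalues: -10, -10, 6.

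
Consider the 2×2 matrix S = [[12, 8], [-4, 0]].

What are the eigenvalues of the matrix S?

4, 8

det(S - rI) = (12 - r)(0 - r) - (8)·(-4) = r^2 - 12r + 32.
This factors as (r - 4)·(r - 8) = 0.
Eigenvalues: 4, 8.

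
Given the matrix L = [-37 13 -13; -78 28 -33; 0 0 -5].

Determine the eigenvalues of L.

The characteristic polynomial is p(r) = det(rI - L).
Expanding the 3×3 determinant: p(r) = r^3 + 14r^2 + 23r - 110.
Since p(2) = 0, r = 2 is a root.
Factor out (r - 2): p(r) = (r - 2)·(r^2 + 16r + 55).
The quadratic factors as (r + 11)·(r + 5).
Eigenvalues: -11, -5, 2.

-11, -5, 2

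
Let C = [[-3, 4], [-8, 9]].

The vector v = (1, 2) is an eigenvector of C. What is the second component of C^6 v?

31250

First find the eigenvalue: Cv = (5, 10) = 5·(1, 2), so λ = 5.
Then C^6 v = λ^6·v = 5^6·(1, 2) = 15625·(1, 2) = (15625, 31250).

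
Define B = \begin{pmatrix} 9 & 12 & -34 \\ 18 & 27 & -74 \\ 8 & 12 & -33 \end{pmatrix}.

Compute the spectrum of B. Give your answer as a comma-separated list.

Set up det(lambda·I - B) = 0.
Expanding the 3×3 determinant: p(lambda) = lambda^3 - 3·lambda^2 - lambda + 3.
Since p(-1) = 0, lambda = -1 is a root.
Dividing by (lambda + 1) leaves lambda^2 - 4·lambda + 3.
The quadratic factors as (lambda - 1)·(lambda - 3).
Eigenvalues: -1, 1, 3.

-1, 1, 3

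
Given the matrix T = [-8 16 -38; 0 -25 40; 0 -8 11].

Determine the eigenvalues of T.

-9, -8, -5

The characteristic polynomial is p(lambda) = det(lambda·I - T).
Cofactor expansion gives p(lambda) = lambda^3 + 22·lambda^2 + 157·lambda + 360.
Since p(-5) = 0, lambda = -5 is a root.
Dividing by (lambda + 5) leaves lambda^2 + 17·lambda + 72.
The quadratic factors as (lambda + 9)·(lambda + 8).
Eigenvalues: -9, -8, -5.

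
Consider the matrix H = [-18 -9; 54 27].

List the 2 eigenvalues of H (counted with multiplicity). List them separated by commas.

0, 9

det(H - λI) = (-18 - λ)(27 - λ) - (-9)·(54) = λ^2 - 9λ.
This factors as λ·(λ - 9) = 0.
Eigenvalues: 0, 9.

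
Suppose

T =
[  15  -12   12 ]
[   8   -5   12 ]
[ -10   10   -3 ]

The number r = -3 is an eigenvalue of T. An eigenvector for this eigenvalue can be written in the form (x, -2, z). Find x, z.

We need (T + 3I)v = 0.
T + 3I = [[18, -12, 12], [8, -2, 12], [-10, 10, 0]].
Row 1: (18)·x + (-12)·-2 + (12)·z = 0
Row 2: (8)·x + (-2)·-2 + (12)·z = 0
Row 3: (-10)·x + (10)·-2 + (0)·z = 0
Solving gives x = -2, z = 1.
Check: T·(-2, -2, 1) = (6, 6, -3) = -3·(-2, -2, 1).

-2, 1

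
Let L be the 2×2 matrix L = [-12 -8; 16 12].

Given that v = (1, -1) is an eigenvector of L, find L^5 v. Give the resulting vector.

First find the eigenvalue: Lv = (-4, 4) = -4·(1, -1), so λ = -4.
Then L^5 v = λ^5·v = (-4)^5·(1, -1) = -1024·(1, -1) = (-1024, 1024).

(-1024, 1024)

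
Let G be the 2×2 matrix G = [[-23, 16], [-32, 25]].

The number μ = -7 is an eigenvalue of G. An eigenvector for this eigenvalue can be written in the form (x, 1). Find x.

We need (G + 7I)v = 0.
G + 7I = [[-16, 16], [-32, 32]].
Row 1: (-16)·x + (16)·1 = 0
Row 2: (-32)·x + (32)·1 = 0
Solving gives x = 1.
Check: G·(1, 1) = (-7, -7) = -7·(1, 1).

1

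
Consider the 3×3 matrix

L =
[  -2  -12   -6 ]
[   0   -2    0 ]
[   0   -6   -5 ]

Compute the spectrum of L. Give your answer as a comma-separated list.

-5, -2, -2

Set up det(sI - L) = 0.
Expanding along the first row, p(s) = s^3 + 9s^2 + 24s + 20.
Since p(-5) = 0, s = -5 is a root.
Factor out (s + 5): p(s) = (s + 5)·(s^2 + 4s + 4).
The quadratic factor is (s + 2)^2.
Eigenvalues: -5, -2, -2.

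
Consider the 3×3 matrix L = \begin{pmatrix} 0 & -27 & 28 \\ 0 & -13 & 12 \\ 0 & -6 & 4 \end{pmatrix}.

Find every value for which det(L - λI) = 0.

Set up det(μI - L) = 0.
Expanding the 3×3 determinant: p(μ) = μ^3 + 9μ^2 + 20μ.
Since p(-5) = 0, μ = -5 is a root.
Factor out (μ + 5): p(μ) = (μ + 5)·(μ^2 + 4μ).
The quadratic factors as (μ + 4)·μ.
Eigenvalues: -5, -4, 0.

-5, -4, 0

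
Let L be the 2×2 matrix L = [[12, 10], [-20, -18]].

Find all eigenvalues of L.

-8, 2

det(L - rI) = (12 - r)(-18 - r) - (10)·(-20) = r^2 + 6r - 16.
This factors as (r + 8)·(r - 2) = 0.
Eigenvalues: -8, 2.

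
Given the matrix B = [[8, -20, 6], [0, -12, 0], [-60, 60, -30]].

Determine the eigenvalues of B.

-12, -12, -10

Compute the characteristic polynomial p(λ) = det(λI - B).
Expanding along the first row, p(λ) = λ^3 + 34λ^2 + 384λ + 1440.
Rational-root test: λ = -10 gives p(-10) = 0.
Dividing by (λ + 10) leaves λ^2 + 24λ + 144.
The quadratic factor is (λ + 12)^2.
Eigenvalues: -12, -12, -10.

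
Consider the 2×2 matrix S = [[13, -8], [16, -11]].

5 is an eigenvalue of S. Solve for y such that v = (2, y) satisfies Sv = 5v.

2

We need (S - 5I)v = 0.
S - 5I = [[8, -8], [16, -16]].
Row 1: (8)·2 + (-8)·y = 0
Row 2: (16)·2 + (-16)·y = 0
Solving gives y = 2.
Check: S·(2, 2) = (10, 10) = 5·(2, 2).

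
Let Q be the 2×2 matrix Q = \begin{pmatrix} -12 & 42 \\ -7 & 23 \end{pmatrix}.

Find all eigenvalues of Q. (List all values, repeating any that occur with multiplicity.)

2, 9

det(Q - tI) = (-12 - t)(23 - t) - (42)·(-7) = t^2 - 11t + 18.
This factors as (t - 2)·(t - 9) = 0.
Eigenvalues: 2, 9.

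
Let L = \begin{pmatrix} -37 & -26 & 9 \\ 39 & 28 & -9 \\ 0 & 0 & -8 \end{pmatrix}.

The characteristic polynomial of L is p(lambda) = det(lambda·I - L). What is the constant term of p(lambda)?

p(lambda) = lambda^3 + 17·lambda^2 + 50·lambda - 176.
The constant term is -176.

-176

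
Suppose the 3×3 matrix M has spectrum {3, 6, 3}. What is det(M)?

det(M) is the product of the eigenvalues: (3) · (6) · (3) = 54.

54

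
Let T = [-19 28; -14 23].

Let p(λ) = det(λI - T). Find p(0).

-45

p(0) = det(0·I − T) = det(−T) = (−1)^2·det(T).
det(T) = -45, so p(0) = -45.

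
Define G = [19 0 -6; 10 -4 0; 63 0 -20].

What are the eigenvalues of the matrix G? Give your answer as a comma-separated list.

Compute the characteristic polynomial p(λ) = det(λI - G).
Cofactor expansion gives p(λ) = λ^3 + 5λ^2 + 2λ - 8.
Rational-root test: λ = -4 gives p(-4) = 0.
Dividing by (λ + 4) leaves λ^2 + λ - 2.
The quadratic factors as (λ + 2)·(λ - 1).
Eigenvalues: -4, -2, 1.

-4, -2, 1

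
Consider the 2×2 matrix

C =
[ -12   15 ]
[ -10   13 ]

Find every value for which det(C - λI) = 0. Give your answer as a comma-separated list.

-2, 3

det(C - lambda·I) = (-12 - lambda)(13 - lambda) - (15)·(-10) = lambda^2 - lambda - 6.
This factors as (lambda + 2)·(lambda - 3) = 0.
Eigenvalues: -2, 3.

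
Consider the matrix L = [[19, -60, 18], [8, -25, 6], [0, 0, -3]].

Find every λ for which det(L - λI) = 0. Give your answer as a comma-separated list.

-5, -3, -1

Set up det(λI - L) = 0.
Cofactor expansion gives p(λ) = λ^3 + 9λ^2 + 23λ + 15.
Since p(-1) = 0, λ = -1 is a root.
Factor out (λ + 1): p(λ) = (λ + 1)·(λ^2 + 8λ + 15).
The quadratic factors as (λ + 5)·(λ + 3).
Eigenvalues: -5, -3, -1.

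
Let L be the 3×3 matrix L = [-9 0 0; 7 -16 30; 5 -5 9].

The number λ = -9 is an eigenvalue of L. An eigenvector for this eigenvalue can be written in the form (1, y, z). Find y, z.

1, 0

We need (L + 9I)v = 0.
L + 9I = [[0, 0, 0], [7, -7, 30], [5, -5, 18]].
Row 1: (0)·1 + (0)·y + (0)·z = 0
Row 2: (7)·1 + (-7)·y + (30)·z = 0
Row 3: (5)·1 + (-5)·y + (18)·z = 0
Solving gives y = 1, z = 0.
Check: L·(1, 1, 0) = (-9, -9, 0) = -9·(1, 1, 0).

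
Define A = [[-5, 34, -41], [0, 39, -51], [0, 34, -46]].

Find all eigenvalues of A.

-12, -5, 5

Set up det(sI - A) = 0.
Expanding the 3×3 determinant: p(s) = s^3 + 12s^2 - 25s - 300.
Try s = -12: p(-12) = 0, so -12 is a root.
Dividing by (s + 12) leaves s^2 - 25.
The quadratic factors as (s + 5)·(s - 5).
Eigenvalues: -12, -5, 5.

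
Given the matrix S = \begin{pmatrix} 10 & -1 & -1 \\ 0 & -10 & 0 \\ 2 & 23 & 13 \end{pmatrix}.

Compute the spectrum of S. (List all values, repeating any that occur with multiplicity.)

-10, 11, 12

Compute the characteristic polynomial p(μ) = det(μI - S).
Cofactor expansion gives p(μ) = μ^3 - 13μ^2 - 98μ + 1320.
Try μ = -10: p(-10) = 0, so -10 is a root.
Factor out (μ + 10): p(μ) = (μ + 10)·(μ^2 - 23μ + 132).
The quadratic factors as (μ - 11)·(μ - 12).
Eigenvalues: -10, 11, 12.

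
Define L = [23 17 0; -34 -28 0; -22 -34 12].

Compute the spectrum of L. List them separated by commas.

-11, 6, 12

Compute the characteristic polynomial p(lambda) = det(lambda·I - L).
Expanding the 3×3 determinant: p(lambda) = lambda^3 - 7·lambda^2 - 126·lambda + 792.
Since p(6) = 0, lambda = 6 is a root.
Factor out (lambda - 6): p(lambda) = (lambda - 6)·(lambda^2 - lambda - 132).
The quadratic factors as (lambda + 11)·(lambda - 12).
Eigenvalues: -11, 6, 12.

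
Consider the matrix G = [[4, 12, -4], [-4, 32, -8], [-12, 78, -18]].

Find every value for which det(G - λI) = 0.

4, 6, 8

Set up det(lambda·I - G) = 0.
Expanding the 3×3 determinant: p(lambda) = lambda^3 - 18·lambda^2 + 104·lambda - 192.
Since p(4) = 0, lambda = 4 is a root.
Dividing by (lambda - 4) leaves lambda^2 - 14·lambda + 48.
The quadratic factors as (lambda - 6)·(lambda - 8).
Eigenvalues: 4, 6, 8.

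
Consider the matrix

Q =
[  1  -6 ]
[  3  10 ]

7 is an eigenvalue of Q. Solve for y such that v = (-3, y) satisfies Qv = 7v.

We need (Q - 7I)v = 0.
Q - 7I = [[-6, -6], [3, 3]].
Row 1: (-6)·-3 + (-6)·y = 0
Row 2: (3)·-3 + (3)·y = 0
Solving gives y = 3.
Check: Q·(-3, 3) = (-21, 21) = 7·(-3, 3).

3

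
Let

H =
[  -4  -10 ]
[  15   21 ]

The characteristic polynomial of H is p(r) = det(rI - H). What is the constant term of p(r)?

p(r) = r^2 - 17r + 66.
The constant term is 66.

66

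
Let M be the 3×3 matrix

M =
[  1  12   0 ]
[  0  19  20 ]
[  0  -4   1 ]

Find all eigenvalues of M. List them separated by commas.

1, 9, 11

The characteristic polynomial is p(lambda) = det(lambda·I - M).
Cofactor expansion gives p(lambda) = lambda^3 - 21·lambda^2 + 119·lambda - 99.
Try lambda = 11: p(11) = 0, so 11 is a root.
Dividing by (lambda - 11) leaves lambda^2 - 10·lambda + 9.
The quadratic factors as (lambda - 1)·(lambda - 9).
Eigenvalues: 1, 9, 11.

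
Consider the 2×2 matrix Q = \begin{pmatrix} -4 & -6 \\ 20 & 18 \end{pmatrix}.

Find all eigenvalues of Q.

det(Q - tI) = (-4 - t)(18 - t) - (-6)·(20) = t^2 - 14t + 48.
This factors as (t - 6)·(t - 8) = 0.
Eigenvalues: 6, 8.

6, 8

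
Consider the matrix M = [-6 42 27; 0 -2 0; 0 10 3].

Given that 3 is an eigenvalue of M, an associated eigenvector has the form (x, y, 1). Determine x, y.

We need (M - 3I)v = 0.
M - 3I = [[-9, 42, 27], [0, -5, 0], [0, 10, 0]].
Row 1: (-9)·x + (42)·y + (27)·1 = 0
Row 2: (0)·x + (-5)·y + (0)·1 = 0
Row 3: (0)·x + (10)·y + (0)·1 = 0
Solving gives x = 3, y = 0.
Check: M·(3, 0, 1) = (9, 0, 3) = 3·(3, 0, 1).

3, 0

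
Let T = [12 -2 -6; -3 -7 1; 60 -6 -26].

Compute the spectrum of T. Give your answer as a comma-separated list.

Set up det(λI - T) = 0.
Expanding along the first row, p(λ) = λ^3 + 21λ^2 + 146λ + 336.
Rational-root test: λ = -7 gives p(-7) = 0.
Dividing by (λ + 7) leaves λ^2 + 14λ + 48.
The quadratic factors as (λ + 8)·(λ + 6).
Eigenvalues: -8, -7, -6.

-8, -7, -6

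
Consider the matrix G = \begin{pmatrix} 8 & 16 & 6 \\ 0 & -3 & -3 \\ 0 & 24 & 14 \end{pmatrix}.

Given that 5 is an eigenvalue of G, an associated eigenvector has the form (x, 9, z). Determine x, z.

0, -24

We need (G - 5I)v = 0.
G - 5I = [[3, 16, 6], [0, -8, -3], [0, 24, 9]].
Row 1: (3)·x + (16)·9 + (6)·z = 0
Row 2: (0)·x + (-8)·9 + (-3)·z = 0
Row 3: (0)·x + (24)·9 + (9)·z = 0
Solving gives x = 0, z = -24.
Check: G·(0, 9, -24) = (0, 45, -120) = 5·(0, 9, -24).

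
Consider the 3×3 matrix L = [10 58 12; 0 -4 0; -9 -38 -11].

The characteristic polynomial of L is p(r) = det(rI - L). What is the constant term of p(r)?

p(r) = r^3 + 5r^2 + 2r - 8.
The constant term is -8.

-8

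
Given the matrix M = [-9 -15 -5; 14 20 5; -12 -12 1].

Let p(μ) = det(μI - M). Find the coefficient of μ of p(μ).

41

p(μ) = μ^3 - 12μ^2 + 41μ - 30.
The coefficient of μ is 41.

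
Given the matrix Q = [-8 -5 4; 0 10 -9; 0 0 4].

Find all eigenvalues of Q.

-8, 4, 10

Q is upper triangular, so its eigenvalues are the diagonal entries.
Diagonal: -8, 10, 4.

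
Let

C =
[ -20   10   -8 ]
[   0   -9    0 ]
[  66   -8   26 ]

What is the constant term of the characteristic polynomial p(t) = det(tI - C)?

p(0) = det(0·I − C) = det(−C) = (−1)^3·det(C).
det(C) = -72, so p(0) = 72.

72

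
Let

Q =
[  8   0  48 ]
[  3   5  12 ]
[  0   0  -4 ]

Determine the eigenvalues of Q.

The characteristic polynomial is p(lambda) = det(lambda·I - Q).
Expanding the 3×3 determinant: p(lambda) = lambda^3 - 9·lambda^2 - 12·lambda + 160.
Try lambda = -4: p(-4) = 0, so -4 is a root.
Dividing by (lambda + 4) leaves lambda^2 - 13·lambda + 40.
The quadratic factors as (lambda - 5)·(lambda - 8).
Eigenvalues: -4, 5, 8.

-4, 5, 8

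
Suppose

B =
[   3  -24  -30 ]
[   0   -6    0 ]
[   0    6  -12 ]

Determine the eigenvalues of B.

-12, -6, 3

The characteristic polynomial is p(t) = det(tI - B).
Cofactor expansion gives p(t) = t^3 + 15t^2 + 18t - 216.
Rational-root test: t = -6 gives p(-6) = 0.
Dividing by (t + 6) leaves t^2 + 9t - 36.
The quadratic factors as (t + 12)·(t - 3).
Eigenvalues: -12, -6, 3.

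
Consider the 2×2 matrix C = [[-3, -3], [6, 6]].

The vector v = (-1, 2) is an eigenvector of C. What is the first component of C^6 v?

-729

First find the eigenvalue: Cv = (-3, 6) = 3·(-1, 2), so λ = 3.
Then C^6 v = λ^6·v = 3^6·(-1, 2) = 729·(-1, 2) = (-729, 1458).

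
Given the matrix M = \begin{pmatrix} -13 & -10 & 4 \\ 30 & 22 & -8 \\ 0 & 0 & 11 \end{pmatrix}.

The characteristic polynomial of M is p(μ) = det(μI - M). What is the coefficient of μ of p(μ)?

p(μ) = μ^3 - 20μ^2 + 113μ - 154.
The coefficient of μ is 113.

113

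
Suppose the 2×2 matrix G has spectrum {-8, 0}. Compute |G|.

det(G) is the product of the eigenvalues: (-8) · (0) = 0.

0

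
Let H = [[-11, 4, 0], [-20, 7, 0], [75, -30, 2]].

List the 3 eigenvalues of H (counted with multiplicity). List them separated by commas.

-3, -1, 2

Set up det(sI - H) = 0.
Cofactor expansion gives p(s) = s^3 + 2s^2 - 5s - 6.
Try s = -1: p(-1) = 0, so -1 is a root.
Dividing by (s + 1) leaves s^2 + s - 6.
The quadratic factors as (s + 3)·(s - 2).
Eigenvalues: -3, -1, 2.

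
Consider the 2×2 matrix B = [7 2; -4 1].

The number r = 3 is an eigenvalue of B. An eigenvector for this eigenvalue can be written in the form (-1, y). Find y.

We need (B - 3I)v = 0.
B - 3I = [[4, 2], [-4, -2]].
Row 1: (4)·-1 + (2)·y = 0
Row 2: (-4)·-1 + (-2)·y = 0
Solving gives y = 2.
Check: B·(-1, 2) = (-3, 6) = 3·(-1, 2).

2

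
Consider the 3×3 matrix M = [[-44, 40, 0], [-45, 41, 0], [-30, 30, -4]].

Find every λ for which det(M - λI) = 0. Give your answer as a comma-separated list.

-4, -4, 1

Compute the characteristic polynomial p(λ) = det(λI - M).
Cofactor expansion gives p(λ) = λ^3 + 7λ^2 + 8λ - 16.
Rational-root test: λ = -4 gives p(-4) = 0.
Factor out (λ + 4): p(λ) = (λ + 4)·(λ^2 + 3λ - 4).
The quadratic factors as (λ + 4)·(λ - 1).
Eigenvalues: -4, -4, 1.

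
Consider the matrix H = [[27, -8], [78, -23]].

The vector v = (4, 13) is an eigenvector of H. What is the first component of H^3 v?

First find the eigenvalue: Hv = (4, 13) = 1·(4, 13), so λ = 1.
Then H^3 v = λ^3·v = 1^3·(4, 13) = 1·(4, 13) = (4, 13).

4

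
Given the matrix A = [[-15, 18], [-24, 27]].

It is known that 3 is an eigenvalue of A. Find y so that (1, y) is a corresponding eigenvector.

1

We need (A - 3I)v = 0.
A - 3I = [[-18, 18], [-24, 24]].
Row 1: (-18)·1 + (18)·y = 0
Row 2: (-24)·1 + (24)·y = 0
Solving gives y = 1.
Check: A·(1, 1) = (3, 3) = 3·(1, 1).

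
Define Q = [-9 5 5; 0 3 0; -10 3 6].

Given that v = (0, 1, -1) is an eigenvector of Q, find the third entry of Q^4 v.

First find the eigenvalue: Qv = (0, 3, -3) = 3·(0, 1, -1), so λ = 3.
Then Q^4 v = λ^4·v = 3^4·(0, 1, -1) = 81·(0, 1, -1) = (0, 81, -81).

-81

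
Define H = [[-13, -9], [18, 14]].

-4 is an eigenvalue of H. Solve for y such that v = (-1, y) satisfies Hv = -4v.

1

We need (H + 4I)v = 0.
H + 4I = [[-9, -9], [18, 18]].
Row 1: (-9)·-1 + (-9)·y = 0
Row 2: (18)·-1 + (18)·y = 0
Solving gives y = 1.
Check: H·(-1, 1) = (4, -4) = -4·(-1, 1).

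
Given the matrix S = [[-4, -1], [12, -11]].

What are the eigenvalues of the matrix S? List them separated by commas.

det(S - μI) = (-4 - μ)(-11 - μ) - (-1)·(12) = μ^2 + 15μ + 56.
This factors as (μ + 8)·(μ + 7) = 0.
Eigenvalues: -8, -7.

-8, -7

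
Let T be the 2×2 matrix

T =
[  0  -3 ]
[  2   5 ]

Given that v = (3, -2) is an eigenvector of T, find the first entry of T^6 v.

192

First find the eigenvalue: Tv = (6, -4) = 2·(3, -2), so λ = 2.
Then T^6 v = λ^6·v = 2^6·(3, -2) = 64·(3, -2) = (192, -128).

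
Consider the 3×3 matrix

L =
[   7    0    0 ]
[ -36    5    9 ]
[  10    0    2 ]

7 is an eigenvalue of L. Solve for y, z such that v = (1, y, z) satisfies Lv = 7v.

-9, 2

We need (L - 7I)v = 0.
L - 7I = [[0, 0, 0], [-36, -2, 9], [10, 0, -5]].
Row 1: (0)·1 + (0)·y + (0)·z = 0
Row 2: (-36)·1 + (-2)·y + (9)·z = 0
Row 3: (10)·1 + (0)·y + (-5)·z = 0
Solving gives y = -9, z = 2.
Check: L·(1, -9, 2) = (7, -63, 14) = 7·(1, -9, 2).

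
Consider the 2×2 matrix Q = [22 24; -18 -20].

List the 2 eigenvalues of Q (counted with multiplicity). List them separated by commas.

det(Q - lambda·I) = (22 - lambda)(-20 - lambda) - (24)·(-18) = lambda^2 - 2·lambda - 8.
This factors as (lambda + 2)·(lambda - 4) = 0.
Eigenvalues: -2, 4.

-2, 4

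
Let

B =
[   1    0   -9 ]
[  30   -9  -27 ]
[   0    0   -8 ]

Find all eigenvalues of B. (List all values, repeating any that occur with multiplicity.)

Compute the characteristic polynomial p(s) = det(sI - B).
Expanding the 3×3 determinant: p(s) = s^3 + 16s^2 + 55s - 72.
Try s = 1: p(1) = 0, so 1 is a root.
Dividing by (s - 1) leaves s^2 + 17s + 72.
The quadratic factors as (s + 9)·(s + 8).
Eigenvalues: -9, -8, 1.

-9, -8, 1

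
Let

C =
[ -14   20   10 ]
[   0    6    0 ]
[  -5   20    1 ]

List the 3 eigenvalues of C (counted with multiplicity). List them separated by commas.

The characteristic polynomial is p(s) = det(sI - C).
Expanding along the first row, p(s) = s^3 + 7s^2 - 42s - 216.
Try s = -4: p(-4) = 0, so -4 is a root.
Factor out (s + 4): p(s) = (s + 4)·(s^2 + 3s - 54).
The quadratic factors as (s + 9)·(s - 6).
Eigenvalues: -9, -4, 6.

-9, -4, 6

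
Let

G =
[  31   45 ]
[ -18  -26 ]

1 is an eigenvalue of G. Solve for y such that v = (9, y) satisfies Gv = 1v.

We need (G - 1I)v = 0.
G - 1I = [[30, 45], [-18, -27]].
Row 1: (30)·9 + (45)·y = 0
Row 2: (-18)·9 + (-27)·y = 0
Solving gives y = -6.
Check: G·(9, -6) = (9, -6) = 1·(9, -6).

-6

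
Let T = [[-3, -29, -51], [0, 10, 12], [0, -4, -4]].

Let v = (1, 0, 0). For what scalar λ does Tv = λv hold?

-3

Compute Tv: T·(1, 0, 0) = (-3, 0, 0).
Since Tv = λv, compare component 1: -3 = λ·1, so λ = -3.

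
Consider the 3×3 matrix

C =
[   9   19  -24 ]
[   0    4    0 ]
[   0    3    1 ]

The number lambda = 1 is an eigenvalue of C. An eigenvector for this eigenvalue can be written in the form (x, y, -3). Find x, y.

-9, 0

We need (C - 1I)v = 0.
C - 1I = [[8, 19, -24], [0, 3, 0], [0, 3, 0]].
Row 1: (8)·x + (19)·y + (-24)·-3 = 0
Row 2: (0)·x + (3)·y + (0)·-3 = 0
Row 3: (0)·x + (3)·y + (0)·-3 = 0
Solving gives x = -9, y = 0.
Check: C·(-9, 0, -3) = (-9, 0, -3) = 1·(-9, 0, -3).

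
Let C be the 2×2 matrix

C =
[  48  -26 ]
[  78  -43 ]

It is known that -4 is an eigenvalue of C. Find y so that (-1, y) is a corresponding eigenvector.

We need (C + 4I)v = 0.
C + 4I = [[52, -26], [78, -39]].
Row 1: (52)·-1 + (-26)·y = 0
Row 2: (78)·-1 + (-39)·y = 0
Solving gives y = -2.
Check: C·(-1, -2) = (4, 8) = -4·(-1, -2).

-2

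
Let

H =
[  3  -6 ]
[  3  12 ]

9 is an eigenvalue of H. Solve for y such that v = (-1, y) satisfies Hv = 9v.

We need (H - 9I)v = 0.
H - 9I = [[-6, -6], [3, 3]].
Row 1: (-6)·-1 + (-6)·y = 0
Row 2: (3)·-1 + (3)·y = 0
Solving gives y = 1.
Check: H·(-1, 1) = (-9, 9) = 9·(-1, 1).

1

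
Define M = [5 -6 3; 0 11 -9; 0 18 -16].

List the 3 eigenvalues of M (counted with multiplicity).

Set up det(sI - M) = 0.
Expanding the 3×3 determinant: p(s) = s^3 - 39s + 70.
Rational-root test: s = -7 gives p(-7) = 0.
Dividing by (s + 7) leaves s^2 - 7s + 10.
The quadratic factors as (s - 2)·(s - 5).
Eigenvalues: -7, 2, 5.

-7, 2, 5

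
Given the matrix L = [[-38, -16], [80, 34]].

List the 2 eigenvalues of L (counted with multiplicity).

-6, 2

det(L - λI) = (-38 - λ)(34 - λ) - (-16)·(80) = λ^2 + 4λ - 12.
This factors as (λ + 6)·(λ - 2) = 0.
Eigenvalues: -6, 2.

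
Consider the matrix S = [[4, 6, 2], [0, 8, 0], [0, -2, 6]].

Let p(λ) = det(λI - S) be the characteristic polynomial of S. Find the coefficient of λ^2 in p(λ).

The coefficient of λ^2 of det(λI - S) is −trace(S).
trace(S) = (4) + (8) + (6) = 18, so the coefficient is -18.

-18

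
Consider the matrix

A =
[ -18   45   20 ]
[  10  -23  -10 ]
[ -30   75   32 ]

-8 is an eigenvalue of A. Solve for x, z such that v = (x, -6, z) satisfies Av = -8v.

9, 18

We need (A + 8I)v = 0.
A + 8I = [[-10, 45, 20], [10, -15, -10], [-30, 75, 40]].
Row 1: (-10)·x + (45)·-6 + (20)·z = 0
Row 2: (10)·x + (-15)·-6 + (-10)·z = 0
Row 3: (-30)·x + (75)·-6 + (40)·z = 0
Solving gives x = 9, z = 18.
Check: A·(9, -6, 18) = (-72, 48, -144) = -8·(9, -6, 18).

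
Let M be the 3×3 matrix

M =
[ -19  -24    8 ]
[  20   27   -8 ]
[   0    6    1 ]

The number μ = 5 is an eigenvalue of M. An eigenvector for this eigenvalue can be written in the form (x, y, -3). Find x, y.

We need (M - 5I)v = 0.
M - 5I = [[-24, -24, 8], [20, 22, -8], [0, 6, -4]].
Row 1: (-24)·x + (-24)·y + (8)·-3 = 0
Row 2: (20)·x + (22)·y + (-8)·-3 = 0
Row 3: (0)·x + (6)·y + (-4)·-3 = 0
Solving gives x = 1, y = -2.
Check: M·(1, -2, -3) = (5, -10, -15) = 5·(1, -2, -3).

1, -2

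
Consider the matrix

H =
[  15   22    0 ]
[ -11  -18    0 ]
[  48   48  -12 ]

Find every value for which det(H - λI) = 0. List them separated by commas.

Set up det(μI - H) = 0.
Expanding the 3×3 determinant: p(μ) = μ^3 + 15μ^2 + 8μ - 336.
Rational-root test: μ = -7 gives p(-7) = 0.
Dividing by (μ + 7) leaves μ^2 + 8μ - 48.
The quadratic factors as (μ + 12)·(μ - 4).
Eigenvalues: -12, -7, 4.

-12, -7, 4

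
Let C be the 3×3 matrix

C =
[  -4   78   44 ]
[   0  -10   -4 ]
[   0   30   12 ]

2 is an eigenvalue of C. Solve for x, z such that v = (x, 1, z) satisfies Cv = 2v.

We need (C - 2I)v = 0.
C - 2I = [[-6, 78, 44], [0, -12, -4], [0, 30, 10]].
Row 1: (-6)·x + (78)·1 + (44)·z = 0
Row 2: (0)·x + (-12)·1 + (-4)·z = 0
Row 3: (0)·x + (30)·1 + (10)·z = 0
Solving gives x = -9, z = -3.
Check: C·(-9, 1, -3) = (-18, 2, -6) = 2·(-9, 1, -3).

-9, -3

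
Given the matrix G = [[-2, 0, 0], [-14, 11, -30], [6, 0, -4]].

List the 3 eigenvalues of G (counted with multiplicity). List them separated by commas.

-4, -2, 11

The characteristic polynomial is p(λ) = det(λI - G).
Expanding the 3×3 determinant: p(λ) = λ^3 - 5λ^2 - 58λ - 88.
Rational-root test: λ = -2 gives p(-2) = 0.
Dividing by (λ + 2) leaves λ^2 - 7λ - 44.
The quadratic factors as (λ + 4)·(λ - 11).
Eigenvalues: -4, -2, 11.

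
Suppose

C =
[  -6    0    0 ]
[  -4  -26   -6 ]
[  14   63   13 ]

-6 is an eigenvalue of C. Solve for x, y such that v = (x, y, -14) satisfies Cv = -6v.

1, 4

We need (C + 6I)v = 0.
C + 6I = [[0, 0, 0], [-4, -20, -6], [14, 63, 19]].
Row 1: (0)·x + (0)·y + (0)·-14 = 0
Row 2: (-4)·x + (-20)·y + (-6)·-14 = 0
Row 3: (14)·x + (63)·y + (19)·-14 = 0
Solving gives x = 1, y = 4.
Check: C·(1, 4, -14) = (-6, -24, 84) = -6·(1, 4, -14).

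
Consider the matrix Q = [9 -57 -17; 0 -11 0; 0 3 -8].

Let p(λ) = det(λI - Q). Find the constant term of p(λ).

-792

p(λ) = λ^3 + 10λ^2 - 83λ - 792.
The constant term is -792.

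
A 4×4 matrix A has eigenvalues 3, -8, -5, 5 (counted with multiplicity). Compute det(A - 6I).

If A has eigenvalues 3, -8, -5, 5, then A - 6I has eigenvalues -3, -14, -11, -1.
det(A - 6I) = (-3) · (-14) · (-11) · (-1) = 462.

462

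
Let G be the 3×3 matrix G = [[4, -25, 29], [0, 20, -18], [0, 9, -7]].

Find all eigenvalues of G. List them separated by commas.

Set up det(lambda·I - G) = 0.
Expanding the 3×3 determinant: p(lambda) = lambda^3 - 17·lambda^2 + 74·lambda - 88.
Rational-root test: lambda = 11 gives p(11) = 0.
Factor out (lambda - 11): p(lambda) = (lambda - 11)·(lambda^2 - 6·lambda + 8).
The quadratic factors as (lambda - 2)·(lambda - 4).
Eigenvalues: 2, 4, 11.

2, 4, 11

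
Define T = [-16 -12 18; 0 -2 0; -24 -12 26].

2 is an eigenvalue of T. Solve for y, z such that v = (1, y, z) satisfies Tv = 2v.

We need (T - 2I)v = 0.
T - 2I = [[-18, -12, 18], [0, -4, 0], [-24, -12, 24]].
Row 1: (-18)·1 + (-12)·y + (18)·z = 0
Row 2: (0)·1 + (-4)·y + (0)·z = 0
Row 3: (-24)·1 + (-12)·y + (24)·z = 0
Solving gives y = 0, z = 1.
Check: T·(1, 0, 1) = (2, 0, 2) = 2·(1, 0, 1).

0, 1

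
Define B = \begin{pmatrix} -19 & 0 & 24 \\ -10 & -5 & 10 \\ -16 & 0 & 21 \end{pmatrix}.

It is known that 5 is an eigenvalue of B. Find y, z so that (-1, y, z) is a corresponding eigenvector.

We need (B - 5I)v = 0.
B - 5I = [[-24, 0, 24], [-10, -10, 10], [-16, 0, 16]].
Row 1: (-24)·-1 + (0)·y + (24)·z = 0
Row 2: (-10)·-1 + (-10)·y + (10)·z = 0
Row 3: (-16)·-1 + (0)·y + (16)·z = 0
Solving gives y = 0, z = -1.
Check: B·(-1, 0, -1) = (-5, 0, -5) = 5·(-1, 0, -1).

0, -1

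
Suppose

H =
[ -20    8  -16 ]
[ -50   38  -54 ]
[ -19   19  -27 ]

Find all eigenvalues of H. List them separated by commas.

Set up det(λI - H) = 0.
Cofactor expansion gives p(λ) = λ^3 + 9λ^2 - 124λ - 1056.
Rational-root test: λ = -8 gives p(-8) = 0.
Dividing by (λ + 8) leaves λ^2 + λ - 132.
The quadratic factors as (λ + 12)·(λ - 11).
Eigenvalues: -12, -8, 11.

-12, -8, 11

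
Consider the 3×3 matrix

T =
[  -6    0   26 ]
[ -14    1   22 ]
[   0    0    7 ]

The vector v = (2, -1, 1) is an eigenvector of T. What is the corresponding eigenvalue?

Compute Tv: T·(2, -1, 1) = (14, -7, 7).
Since Tv = λv, compare component 1: 14 = λ·2, so λ = 7.

7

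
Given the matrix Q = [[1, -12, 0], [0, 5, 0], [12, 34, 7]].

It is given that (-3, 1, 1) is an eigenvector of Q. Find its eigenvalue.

Compute Qv: Q·(-3, 1, 1) = (-15, 5, 5).
Since Qv = λv, compare component 1: -15 = λ·-3, so λ = 5.

5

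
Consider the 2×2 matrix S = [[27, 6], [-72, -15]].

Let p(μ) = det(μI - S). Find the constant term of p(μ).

p(μ) = μ^2 - 12μ + 27.
The constant term is 27.

27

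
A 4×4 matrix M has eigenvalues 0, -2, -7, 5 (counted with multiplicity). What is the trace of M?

trace(M) is the sum of the eigenvalues: (0) + (-2) + (-7) + (5) = -4.

-4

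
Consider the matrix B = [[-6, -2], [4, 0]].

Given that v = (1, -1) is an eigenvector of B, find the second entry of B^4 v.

First find the eigenvalue: Bv = (-4, 4) = -4·(1, -1), so λ = -4.
Then B^4 v = λ^4·v = (-4)^4·(1, -1) = 256·(1, -1) = (256, -256).

-256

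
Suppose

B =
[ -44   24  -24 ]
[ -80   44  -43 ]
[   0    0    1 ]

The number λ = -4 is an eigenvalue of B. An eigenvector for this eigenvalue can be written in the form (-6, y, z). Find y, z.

We need (B + 4I)v = 0.
B + 4I = [[-40, 24, -24], [-80, 48, -43], [0, 0, 5]].
Row 1: (-40)·-6 + (24)·y + (-24)·z = 0
Row 2: (-80)·-6 + (48)·y + (-43)·z = 0
Row 3: (0)·-6 + (0)·y + (5)·z = 0
Solving gives y = -10, z = 0.
Check: B·(-6, -10, 0) = (24, 40, 0) = -4·(-6, -10, 0).

-10, 0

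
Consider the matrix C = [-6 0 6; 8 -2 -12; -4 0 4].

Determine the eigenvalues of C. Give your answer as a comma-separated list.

Set up det(rI - C) = 0.
Expanding the 3×3 determinant: p(r) = r^3 + 4r^2 + 4r.
Rational-root test: r = 0 gives p(0) = 0.
Factor out r: p(r) = r·(r^2 + 4r + 4).
The quadratic factor is (r + 2)^2.
Eigenvalues: -2, -2, 0.

-2, -2, 0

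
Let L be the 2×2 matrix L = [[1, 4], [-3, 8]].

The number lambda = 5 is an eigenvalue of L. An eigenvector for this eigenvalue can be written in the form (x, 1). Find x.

1

We need (L - 5I)v = 0.
L - 5I = [[-4, 4], [-3, 3]].
Row 1: (-4)·x + (4)·1 = 0
Row 2: (-3)·x + (3)·1 = 0
Solving gives x = 1.
Check: L·(1, 1) = (5, 5) = 5·(1, 1).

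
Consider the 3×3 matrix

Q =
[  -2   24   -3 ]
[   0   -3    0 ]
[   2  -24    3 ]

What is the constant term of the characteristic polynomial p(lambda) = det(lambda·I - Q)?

0

p(0) = det(0·I − Q) = det(−Q) = (−1)^3·det(Q).
det(Q) = 0, so p(0) = 0.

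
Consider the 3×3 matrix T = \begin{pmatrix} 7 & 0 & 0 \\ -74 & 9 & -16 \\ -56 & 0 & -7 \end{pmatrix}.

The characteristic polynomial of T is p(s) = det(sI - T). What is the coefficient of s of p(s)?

p(s) = s^3 - 9s^2 - 49s + 441.
The coefficient of s is -49.

-49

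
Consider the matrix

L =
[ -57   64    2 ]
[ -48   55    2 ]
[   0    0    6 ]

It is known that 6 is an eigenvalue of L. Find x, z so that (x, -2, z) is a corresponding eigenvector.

-2, 1

We need (L - 6I)v = 0.
L - 6I = [[-63, 64, 2], [-48, 49, 2], [0, 0, 0]].
Row 1: (-63)·x + (64)·-2 + (2)·z = 0
Row 2: (-48)·x + (49)·-2 + (2)·z = 0
Row 3: (0)·x + (0)·-2 + (0)·z = 0
Solving gives x = -2, z = 1.
Check: L·(-2, -2, 1) = (-12, -12, 6) = 6·(-2, -2, 1).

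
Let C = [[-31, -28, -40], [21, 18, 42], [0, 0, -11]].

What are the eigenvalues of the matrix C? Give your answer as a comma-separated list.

Compute the characteristic polynomial p(s) = det(sI - C).
Cofactor expansion gives p(s) = s^3 + 24s^2 + 173s + 330.
Try s = -3: p(-3) = 0, so -3 is a root.
Dividing by (s + 3) leaves s^2 + 21s + 110.
The quadratic factors as (s + 11)·(s + 10).
Eigenvalues: -11, -10, -3.

-11, -10, -3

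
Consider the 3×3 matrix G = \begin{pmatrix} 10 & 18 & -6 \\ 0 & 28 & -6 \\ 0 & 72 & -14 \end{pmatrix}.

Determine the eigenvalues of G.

4, 10, 10

Compute the characteristic polynomial p(s) = det(sI - G).
Cofactor expansion gives p(s) = s^3 - 24s^2 + 180s - 400.
Rational-root test: s = 4 gives p(4) = 0.
Factor out (s - 4): p(s) = (s - 4)·(s^2 - 20s + 100).
The quadratic factor is (s - 10)^2.
Eigenvalues: 4, 10, 10.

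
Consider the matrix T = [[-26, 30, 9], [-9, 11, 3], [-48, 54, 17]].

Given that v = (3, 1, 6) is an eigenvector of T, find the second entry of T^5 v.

32

First find the eigenvalue: Tv = (6, 2, 12) = 2·(3, 1, 6), so λ = 2.
Then T^5 v = λ^5·v = 2^5·(3, 1, 6) = 32·(3, 1, 6) = (96, 32, 192).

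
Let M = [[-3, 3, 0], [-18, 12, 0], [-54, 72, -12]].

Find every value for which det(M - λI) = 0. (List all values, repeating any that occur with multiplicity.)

-12, 3, 6

Compute the characteristic polynomial p(μ) = det(μI - M).
Expanding along the first row, p(μ) = μ^3 + 3μ^2 - 90μ + 216.
Try μ = 3: p(3) = 0, so 3 is a root.
Factor out (μ - 3): p(μ) = (μ - 3)·(μ^2 + 6μ - 72).
The quadratic factors as (μ + 12)·(μ - 6).
Eigenvalues: -12, 3, 6.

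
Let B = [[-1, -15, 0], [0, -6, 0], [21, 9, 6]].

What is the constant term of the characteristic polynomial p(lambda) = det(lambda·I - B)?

-36

p(0) = det(0·I − B) = det(−B) = (−1)^3·det(B).
det(B) = 36, so p(0) = -36.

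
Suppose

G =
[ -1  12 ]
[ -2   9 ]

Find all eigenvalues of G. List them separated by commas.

det(G - λI) = (-1 - λ)(9 - λ) - (12)·(-2) = λ^2 - 8λ + 15.
This factors as (λ - 3)·(λ - 5) = 0.
Eigenvalues: 3, 5.

3, 5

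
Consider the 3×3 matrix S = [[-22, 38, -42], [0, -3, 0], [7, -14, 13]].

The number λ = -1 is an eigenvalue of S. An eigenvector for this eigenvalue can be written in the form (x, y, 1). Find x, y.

-2, 0

We need (S + 1I)v = 0.
S + 1I = [[-21, 38, -42], [0, -2, 0], [7, -14, 14]].
Row 1: (-21)·x + (38)·y + (-42)·1 = 0
Row 2: (0)·x + (-2)·y + (0)·1 = 0
Row 3: (7)·x + (-14)·y + (14)·1 = 0
Solving gives x = -2, y = 0.
Check: S·(-2, 0, 1) = (2, 0, -1) = -1·(-2, 0, 1).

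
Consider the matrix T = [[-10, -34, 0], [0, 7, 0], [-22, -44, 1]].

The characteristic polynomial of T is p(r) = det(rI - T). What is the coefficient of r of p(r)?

-73

p(r) = r^3 + 2r^2 - 73r + 70.
The coefficient of r is -73.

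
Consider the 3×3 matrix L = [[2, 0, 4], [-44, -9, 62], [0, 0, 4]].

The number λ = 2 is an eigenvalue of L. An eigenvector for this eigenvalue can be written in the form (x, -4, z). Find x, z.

1, 0

We need (L - 2I)v = 0.
L - 2I = [[0, 0, 4], [-44, -11, 62], [0, 0, 2]].
Row 1: (0)·x + (0)·-4 + (4)·z = 0
Row 2: (-44)·x + (-11)·-4 + (62)·z = 0
Row 3: (0)·x + (0)·-4 + (2)·z = 0
Solving gives x = 1, z = 0.
Check: L·(1, -4, 0) = (2, -8, 0) = 2·(1, -4, 0).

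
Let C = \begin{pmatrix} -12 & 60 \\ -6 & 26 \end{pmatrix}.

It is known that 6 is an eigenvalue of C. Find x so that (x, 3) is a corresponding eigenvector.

We need (C - 6I)v = 0.
C - 6I = [[-18, 60], [-6, 20]].
Row 1: (-18)·x + (60)·3 = 0
Row 2: (-6)·x + (20)·3 = 0
Solving gives x = 10.
Check: C·(10, 3) = (60, 18) = 6·(10, 3).

10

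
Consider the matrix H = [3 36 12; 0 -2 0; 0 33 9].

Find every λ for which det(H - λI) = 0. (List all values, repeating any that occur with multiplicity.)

-2, 3, 9

Set up det(lambda·I - H) = 0.
Expanding the 3×3 determinant: p(lambda) = lambda^3 - 10·lambda^2 + 3·lambda + 54.
Since p(3) = 0, lambda = 3 is a root.
Factor out (lambda - 3): p(lambda) = (lambda - 3)·(lambda^2 - 7·lambda - 18).
The quadratic factors as (lambda + 2)·(lambda - 9).
Eigenvalues: -2, 3, 9.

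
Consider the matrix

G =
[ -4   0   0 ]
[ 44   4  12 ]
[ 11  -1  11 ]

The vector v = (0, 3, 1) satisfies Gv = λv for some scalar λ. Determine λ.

Compute Gv: G·(0, 3, 1) = (0, 24, 8).
Since Gv = λv, compare component 2: 24 = λ·3, so λ = 8.

8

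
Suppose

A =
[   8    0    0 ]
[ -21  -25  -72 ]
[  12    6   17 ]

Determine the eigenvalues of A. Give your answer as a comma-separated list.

-7, -1, 8

Compute the characteristic polynomial p(t) = det(tI - A).
Cofactor expansion gives p(t) = t^3 - 57t - 56.
Rational-root test: t = -1 gives p(-1) = 0.
Factor out (t + 1): p(t) = (t + 1)·(t^2 - t - 56).
The quadratic factors as (t + 7)·(t - 8).
Eigenvalues: -7, -1, 8.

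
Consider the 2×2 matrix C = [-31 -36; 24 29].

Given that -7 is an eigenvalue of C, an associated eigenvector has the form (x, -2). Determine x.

3

We need (C + 7I)v = 0.
C + 7I = [[-24, -36], [24, 36]].
Row 1: (-24)·x + (-36)·-2 = 0
Row 2: (24)·x + (36)·-2 = 0
Solving gives x = 3.
Check: C·(3, -2) = (-21, 14) = -7·(3, -2).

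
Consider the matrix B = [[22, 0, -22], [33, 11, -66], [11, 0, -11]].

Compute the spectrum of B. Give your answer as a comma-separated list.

0, 11, 11

Set up det(tI - B) = 0.
Expanding the 3×3 determinant: p(t) = t^3 - 22t^2 + 121t.
Rational-root test: t = 11 gives p(11) = 0.
Factor out (t - 11): p(t) = (t - 11)·(t^2 - 11t).
The quadratic factors as t·(t - 11).
Eigenvalues: 0, 11, 11.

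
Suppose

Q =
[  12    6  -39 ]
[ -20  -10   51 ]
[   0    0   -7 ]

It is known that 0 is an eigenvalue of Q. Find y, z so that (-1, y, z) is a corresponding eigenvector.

2, 0

We need (Q)v = 0.
Q = [[12, 6, -39], [-20, -10, 51], [0, 0, -7]].
Row 1: (12)·-1 + (6)·y + (-39)·z = 0
Row 2: (-20)·-1 + (-10)·y + (51)·z = 0
Row 3: (0)·-1 + (0)·y + (-7)·z = 0
Solving gives y = 2, z = 0.
Check: Q·(-1, 2, 0) = (0, 0, 0) = 0·(-1, 2, 0).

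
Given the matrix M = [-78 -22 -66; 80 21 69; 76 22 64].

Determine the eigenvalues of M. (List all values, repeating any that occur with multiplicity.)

-2, -1, 10

The characteristic polynomial is p(r) = det(rI - M).
Cofactor expansion gives p(r) = r^3 - 7r^2 - 28r - 20.
Rational-root test: r = -1 gives p(-1) = 0.
Dividing by (r + 1) leaves r^2 - 8r - 20.
The quadratic factors as (r + 2)·(r - 10).
Eigenvalues: -2, -1, 10.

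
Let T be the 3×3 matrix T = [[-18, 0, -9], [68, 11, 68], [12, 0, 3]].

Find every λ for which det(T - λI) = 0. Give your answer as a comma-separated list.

The characteristic polynomial is p(μ) = det(μI - T).
Cofactor expansion gives p(μ) = μ^3 + 4μ^2 - 111μ - 594.
Since p(-6) = 0, μ = -6 is a root.
Factor out (μ + 6): p(μ) = (μ + 6)·(μ^2 - 2μ - 99).
The quadratic factors as (μ + 9)·(μ - 11).
Eigenvalues: -9, -6, 11.

-9, -6, 11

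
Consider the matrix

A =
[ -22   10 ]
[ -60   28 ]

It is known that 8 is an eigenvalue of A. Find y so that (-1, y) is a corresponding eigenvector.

-3

We need (A - 8I)v = 0.
A - 8I = [[-30, 10], [-60, 20]].
Row 1: (-30)·-1 + (10)·y = 0
Row 2: (-60)·-1 + (20)·y = 0
Solving gives y = -3.
Check: A·(-1, -3) = (-8, -24) = 8·(-1, -3).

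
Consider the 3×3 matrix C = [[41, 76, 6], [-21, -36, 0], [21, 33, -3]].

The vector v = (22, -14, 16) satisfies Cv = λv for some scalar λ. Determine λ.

Compute Cv: C·(22, -14, 16) = (-66, 42, -48).
Since Cv = λv, compare component 1: -66 = λ·22, so λ = -3.

-3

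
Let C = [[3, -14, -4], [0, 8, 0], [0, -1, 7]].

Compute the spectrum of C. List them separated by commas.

Set up det(λI - C) = 0.
Expanding along the first row, p(λ) = λ^3 - 18λ^2 + 101λ - 168.
Try λ = 7: p(7) = 0, so 7 is a root.
Dividing by (λ - 7) leaves λ^2 - 11λ + 24.
The quadratic factors as (λ - 3)·(λ - 8).
Eigenvalues: 3, 7, 8.

3, 7, 8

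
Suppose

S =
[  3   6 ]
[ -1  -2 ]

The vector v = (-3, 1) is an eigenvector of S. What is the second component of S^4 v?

1

First find the eigenvalue: Sv = (-3, 1) = 1·(-3, 1), so λ = 1.
Then S^4 v = λ^4·v = 1^4·(-3, 1) = 1·(-3, 1) = (-3, 1).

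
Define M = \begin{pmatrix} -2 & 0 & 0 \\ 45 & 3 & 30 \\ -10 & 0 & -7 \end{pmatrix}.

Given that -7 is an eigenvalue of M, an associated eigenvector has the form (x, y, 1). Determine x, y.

We need (M + 7I)v = 0.
M + 7I = [[5, 0, 0], [45, 10, 30], [-10, 0, 0]].
Row 1: (5)·x + (0)·y + (0)·1 = 0
Row 2: (45)·x + (10)·y + (30)·1 = 0
Row 3: (-10)·x + (0)·y + (0)·1 = 0
Solving gives x = 0, y = -3.
Check: M·(0, -3, 1) = (0, 21, -7) = -7·(0, -3, 1).

0, -3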